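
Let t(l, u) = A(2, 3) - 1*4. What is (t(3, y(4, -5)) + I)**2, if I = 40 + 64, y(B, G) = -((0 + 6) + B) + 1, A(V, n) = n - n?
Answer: 10000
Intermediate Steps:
A(V, n) = 0
y(B, G) = -5 - B (y(B, G) = -(6 + B) + 1 = (-6 - B) + 1 = -5 - B)
t(l, u) = -4 (t(l, u) = 0 - 1*4 = 0 - 4 = -4)
I = 104
(t(3, y(4, -5)) + I)**2 = (-4 + 104)**2 = 100**2 = 10000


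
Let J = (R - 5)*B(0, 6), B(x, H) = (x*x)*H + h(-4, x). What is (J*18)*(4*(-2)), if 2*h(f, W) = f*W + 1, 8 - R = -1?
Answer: -288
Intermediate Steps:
R = 9 (R = 8 - 1*(-1) = 8 + 1 = 9)
h(f, W) = ½ + W*f/2 (h(f, W) = (f*W + 1)/2 = (W*f + 1)/2 = (1 + W*f)/2 = ½ + W*f/2)
B(x, H) = ½ - 2*x + H*x² (B(x, H) = (x*x)*H + (½ + (½)*x*(-4)) = x²*H + (½ - 2*x) = H*x² + (½ - 2*x) = ½ - 2*x + H*x²)
J = 2 (J = (9 - 5)*(½ - 2*0 + 6*0²) = 4*(½ + 0 + 6*0) = 4*(½ + 0 + 0) = 4*(½) = 2)
(J*18)*(4*(-2)) = (2*18)*(4*(-2)) = 36*(-8) = -288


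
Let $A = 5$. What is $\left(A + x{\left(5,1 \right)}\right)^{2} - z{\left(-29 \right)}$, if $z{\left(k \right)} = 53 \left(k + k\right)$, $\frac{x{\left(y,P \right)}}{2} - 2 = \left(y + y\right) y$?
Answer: $14955$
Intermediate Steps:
$x{\left(y,P \right)} = 4 + 4 y^{2}$ ($x{\left(y,P \right)} = 4 + 2 \left(y + y\right) y = 4 + 2 \cdot 2 y y = 4 + 2 \cdot 2 y^{2} = 4 + 4 y^{2}$)
$z{\left(k \right)} = 106 k$ ($z{\left(k \right)} = 53 \cdot 2 k = 106 k$)
$\left(A + x{\left(5,1 \right)}\right)^{2} - z{\left(-29 \right)} = \left(5 + \left(4 + 4 \cdot 5^{2}\right)\right)^{2} - 106 \left(-29\right) = \left(5 + \left(4 + 4 \cdot 25\right)\right)^{2} - -3074 = \left(5 + \left(4 + 100\right)\right)^{2} + 3074 = \left(5 + 104\right)^{2} + 3074 = 109^{2} + 3074 = 11881 + 3074 = 14955$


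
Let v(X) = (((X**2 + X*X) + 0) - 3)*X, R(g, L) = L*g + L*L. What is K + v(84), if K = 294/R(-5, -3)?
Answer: 4740673/4 ≈ 1.1852e+6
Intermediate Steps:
R(g, L) = L**2 + L*g (R(g, L) = L*g + L**2 = L**2 + L*g)
v(X) = X*(-3 + 2*X**2) (v(X) = (((X**2 + X**2) + 0) - 3)*X = ((2*X**2 + 0) - 3)*X = (2*X**2 - 3)*X = (-3 + 2*X**2)*X = X*(-3 + 2*X**2))
K = 49/4 (K = 294/((-3*(-3 - 5))) = 294/((-3*(-8))) = 294/24 = 294*(1/24) = 49/4 ≈ 12.250)
K + v(84) = 49/4 + 84*(-3 + 2*84**2) = 49/4 + 84*(-3 + 2*7056) = 49/4 + 84*(-3 + 14112) = 49/4 + 84*14109 = 49/4 + 1185156 = 4740673/4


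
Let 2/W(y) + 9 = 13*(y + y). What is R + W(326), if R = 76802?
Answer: 650282536/8467 ≈ 76802.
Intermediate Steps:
W(y) = 2/(-9 + 26*y) (W(y) = 2/(-9 + 13*(y + y)) = 2/(-9 + 13*(2*y)) = 2/(-9 + 26*y))
R + W(326) = 76802 + 2/(-9 + 26*326) = 76802 + 2/(-9 + 8476) = 76802 + 2/8467 = 650282536/8467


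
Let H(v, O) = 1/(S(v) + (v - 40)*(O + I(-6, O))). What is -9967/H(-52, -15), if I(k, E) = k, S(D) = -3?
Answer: -19226343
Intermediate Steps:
H(v, O) = 1/(-3 + (-40 + v)*(-6 + O)) (H(v, O) = 1/(-3 + (v - 40)*(O - 6)) = 1/(-3 + (-40 + v)*(-6 + O)))
-9967/H(-52, -15) = -9967/(1/(237 - 40*(-15) - 6*(-52) - 15*(-52))) = -9967/(1/(237 + 600 + 312 + 780)) = -9967/(1/1929) = -9967/1/1929 = -9967*1929 = -19226343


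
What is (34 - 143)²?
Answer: 11881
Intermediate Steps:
(34 - 143)² = (-109)² = 11881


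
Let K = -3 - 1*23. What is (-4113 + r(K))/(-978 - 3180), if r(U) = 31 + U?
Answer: 2054/2079 ≈ 0.98798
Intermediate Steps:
K = -26 (K = -3 - 23 = -26)
(-4113 + r(K))/(-978 - 3180) = (-4113 + (31 - 26))/(-978 - 3180) = (-4113 + 5)/(-4158) = -4108*(-1/4158) = 2054/2079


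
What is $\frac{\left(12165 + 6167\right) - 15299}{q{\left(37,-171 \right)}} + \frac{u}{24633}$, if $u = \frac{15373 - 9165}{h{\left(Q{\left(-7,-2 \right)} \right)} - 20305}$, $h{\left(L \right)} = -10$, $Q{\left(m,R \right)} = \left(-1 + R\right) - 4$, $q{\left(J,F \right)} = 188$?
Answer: $\frac{1517770857931}{94078846260} \approx 16.133$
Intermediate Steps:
$Q{\left(m,R \right)} = -5 + R$
$u = - \frac{6208}{20315}$ ($u = \frac{15373 - 9165}{-10 - 20305} = \frac{6208}{-20315} = 6208 \left(- \frac{1}{20315}\right) = - \frac{6208}{20315} \approx -0.30559$)
$\frac{\left(12165 + 6167\right) - 15299}{q{\left(37,-171 \right)}} + \frac{u}{24633} = \frac{\left(12165 + 6167\right) - 15299}{188} - \frac{6208}{20315 \cdot 24633} = \left(18332 - 15299\right) \frac{1}{188} - \frac{6208}{500419395} = 3033 \cdot \frac{1}{188} - \frac{6208}{500419395} = \frac{3033}{188} - \frac{6208}{500419395} = \frac{1517770857931}{94078846260}$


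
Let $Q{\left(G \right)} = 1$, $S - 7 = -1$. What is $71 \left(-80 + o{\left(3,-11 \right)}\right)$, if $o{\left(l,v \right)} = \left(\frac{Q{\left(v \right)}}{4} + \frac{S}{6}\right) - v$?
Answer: $- \frac{19241}{4} \approx -4810.3$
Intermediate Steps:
$S = 6$ ($S = 7 - 1 = 6$)
$o{\left(l,v \right)} = \frac{5}{4} - v$ ($o{\left(l,v \right)} = \left(1 \cdot \frac{1}{4} + \frac{6}{6}\right) - v = \left(1 \cdot \frac{1}{4} + 6 \cdot \frac{1}{6}\right) - v = \left(\frac{1}{4} + 1\right) - v = \frac{5}{4} - v$)
$71 \left(-80 + o{\left(3,-11 \right)}\right) = 71 \left(-80 + \left(\frac{5}{4} - -11\right)\right) = 71 \left(-80 + \left(\frac{5}{4} + 11\right)\right) = 71 \left(-80 + \frac{49}{4}\right) = 71 \left(- \frac{271}{4}\right) = - \frac{19241}{4}$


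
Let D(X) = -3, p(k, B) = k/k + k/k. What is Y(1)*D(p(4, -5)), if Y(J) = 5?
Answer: -15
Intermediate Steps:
p(k, B) = 2 (p(k, B) = 1 + 1 = 2)
Y(1)*D(p(4, -5)) = 5*(-3) = -15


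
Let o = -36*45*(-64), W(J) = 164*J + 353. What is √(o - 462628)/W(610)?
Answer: 2*I*√89737/100393 ≈ 0.0059678*I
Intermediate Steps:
W(J) = 353 + 164*J
o = 103680 (o = -1620*(-64) = 103680)
√(o - 462628)/W(610) = √(103680 - 462628)/(353 + 164*610) = √(-358948)/(353 + 100040) = (2*I*√89737)/100393 = (2*I*√89737)*(1/100393) = 2*I*√89737/100393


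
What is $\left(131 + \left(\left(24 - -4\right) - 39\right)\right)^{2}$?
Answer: $14400$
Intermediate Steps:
$\left(131 + \left(\left(24 - -4\right) - 39\right)\right)^{2} = \left(131 + \left(\left(24 + 4\right) - 39\right)\right)^{2} = \left(131 + \left(28 - 39\right)\right)^{2} = \left(131 - 11\right)^{2} = 120^{2} = 14400$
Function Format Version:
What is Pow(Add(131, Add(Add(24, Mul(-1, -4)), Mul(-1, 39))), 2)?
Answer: 14400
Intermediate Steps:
Pow(Add(131, Add(Add(24, Mul(-1, -4)), Mul(-1, 39))), 2) = Pow(Add(131, Add(Add(24, 4), -39)), 2) = Pow(Add(131, Add(28, -39)), 2) = Pow(Add(131, -11), 2) = Pow(120, 2) = 14400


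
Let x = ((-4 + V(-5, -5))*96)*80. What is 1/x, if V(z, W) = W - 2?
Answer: -1/84480 ≈ -1.1837e-5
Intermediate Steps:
V(z, W) = -2 + W
x = -84480 (x = ((-4 + (-2 - 5))*96)*80 = ((-4 - 7)*96)*80 = -11*96*80 = -1056*80 = -84480)
1/x = 1/(-84480) = -1/84480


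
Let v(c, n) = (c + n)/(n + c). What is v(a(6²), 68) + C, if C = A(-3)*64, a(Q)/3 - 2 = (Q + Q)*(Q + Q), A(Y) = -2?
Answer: -127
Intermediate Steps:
a(Q) = 6 + 12*Q² (a(Q) = 6 + 3*((Q + Q)*(Q + Q)) = 6 + 3*((2*Q)*(2*Q)) = 6 + 3*(4*Q²) = 6 + 12*Q²)
v(c, n) = 1 (v(c, n) = (c + n)/(c + n) = 1)
C = -128 (C = -2*64 = -128)
v(a(6²), 68) + C = 1 - 128 = -127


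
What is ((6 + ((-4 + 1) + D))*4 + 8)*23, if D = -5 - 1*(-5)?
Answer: 460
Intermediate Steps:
D = 0 (D = -5 + 5 = 0)
((6 + ((-4 + 1) + D))*4 + 8)*23 = ((6 + ((-4 + 1) + 0))*4 + 8)*23 = ((6 + (-3 + 0))*4 + 8)*23 = ((6 - 3)*4 + 8)*23 = (3*4 + 8)*23 = (12 + 8)*23 = 20*23 = 460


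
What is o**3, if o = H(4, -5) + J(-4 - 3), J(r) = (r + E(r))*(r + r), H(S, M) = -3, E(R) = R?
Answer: 7189057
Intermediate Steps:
J(r) = 4*r**2 (J(r) = (r + r)*(r + r) = (2*r)*(2*r) = 4*r**2)
o = 193 (o = -3 + 4*(-4 - 3)**2 = -3 + 4*(-7)**2 = -3 + 4*49 = -3 + 196 = 193)
o**3 = 193**3 = 7189057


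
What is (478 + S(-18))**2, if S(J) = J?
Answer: 211600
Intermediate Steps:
(478 + S(-18))**2 = (478 - 18)**2 = 460**2 = 211600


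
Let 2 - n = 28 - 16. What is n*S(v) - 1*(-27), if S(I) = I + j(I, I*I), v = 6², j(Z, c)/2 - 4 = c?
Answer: -26333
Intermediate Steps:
j(Z, c) = 8 + 2*c
v = 36
S(I) = 8 + I + 2*I² (S(I) = I + (8 + 2*(I*I)) = I + (8 + 2*I²) = 8 + I + 2*I²)
n = -10 (n = 2 - (28 - 16) = 2 - 1*12 = 2 - 12 = -10)
n*S(v) - 1*(-27) = -10*(8 + 36 + 2*36²) - 1*(-27) = -10*(8 + 36 + 2*1296) + 27 = -10*(8 + 36 + 2592) + 27 = -10*2636 + 27 = -26360 + 27 = -26333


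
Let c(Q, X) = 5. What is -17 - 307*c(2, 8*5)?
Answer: -1552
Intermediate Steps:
-17 - 307*c(2, 8*5) = -17 - 307*5 = -17 - 1535 = -1552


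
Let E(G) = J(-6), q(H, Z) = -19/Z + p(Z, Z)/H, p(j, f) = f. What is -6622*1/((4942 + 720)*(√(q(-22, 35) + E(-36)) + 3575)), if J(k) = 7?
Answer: -9114355250/27860090410993 + 3311*√2885190/27860090410993 ≈ -0.00032695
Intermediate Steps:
q(H, Z) = -19/Z + Z/H
E(G) = 7
-6622*1/((4942 + 720)*(√(q(-22, 35) + E(-36)) + 3575)) = -6622*1/((4942 + 720)*(√((-19/35 + 35/(-22)) + 7) + 3575)) = -6622*1/(5662*(√((-19*1/35 + 35*(-1/22)) + 7) + 3575)) = -6622*1/(5662*(√((-19/35 - 35/22) + 7) + 3575)) = -6622*1/(5662*(√(-1643/770 + 7) + 3575)) = -6622*1/(5662*(√(3747/770) + 3575)) = -6622*1/(5662*(√2885190/770 + 3575)) = -6622*1/(5662*(3575 + √2885190/770)) = -6622/(20241650 + 2831*√2885190/385)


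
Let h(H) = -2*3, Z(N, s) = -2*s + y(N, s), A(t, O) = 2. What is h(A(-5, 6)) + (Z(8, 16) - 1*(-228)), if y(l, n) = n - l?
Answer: 198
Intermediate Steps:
Z(N, s) = -N - s (Z(N, s) = -2*s + (s - N) = -N - s)
h(H) = -6
h(A(-5, 6)) + (Z(8, 16) - 1*(-228)) = -6 + ((-1*8 - 1*16) - 1*(-228)) = -6 + ((-8 - 16) + 228) = -6 + (-24 + 228) = -6 + 204 = 198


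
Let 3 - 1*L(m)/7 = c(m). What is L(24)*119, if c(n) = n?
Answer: -17493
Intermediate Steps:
L(m) = 21 - 7*m
L(24)*119 = (21 - 7*24)*119 = (21 - 168)*119 = -147*119 = -17493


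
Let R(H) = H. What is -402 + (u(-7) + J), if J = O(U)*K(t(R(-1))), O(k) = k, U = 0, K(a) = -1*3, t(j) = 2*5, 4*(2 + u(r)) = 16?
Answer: -400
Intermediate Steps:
u(r) = 2 (u(r) = -2 + (1/4)*16 = -2 + 4 = 2)
t(j) = 10
K(a) = -3
J = 0 (J = 0*(-3) = 0)
-402 + (u(-7) + J) = -402 + (2 + 0) = -402 + 2 = -400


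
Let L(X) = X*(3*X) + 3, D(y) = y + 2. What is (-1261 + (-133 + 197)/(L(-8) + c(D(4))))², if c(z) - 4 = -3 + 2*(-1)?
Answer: 14953621225/9409 ≈ 1.5893e+6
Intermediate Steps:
D(y) = 2 + y
L(X) = 3 + 3*X² (L(X) = 3*X² + 3 = 3 + 3*X²)
c(z) = -1 (c(z) = 4 + (-3 + 2*(-1)) = 4 + (-3 - 2) = 4 - 5 = -1)
(-1261 + (-133 + 197)/(L(-8) + c(D(4))))² = (-1261 + (-133 + 197)/((3 + 3*(-8)²) - 1))² = (-1261 + 64/((3 + 3*64) - 1))² = (-1261 + 64/((3 + 192) - 1))² = (-1261 + 64/(195 - 1))² = (-1261 + 64/194)² = (-1261 + 64*(1/194))² = (-1261 + 32/97)² = (-122285/97)² = 14953621225/9409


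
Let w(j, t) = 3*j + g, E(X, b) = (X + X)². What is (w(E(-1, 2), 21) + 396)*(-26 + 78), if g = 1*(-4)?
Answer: 21008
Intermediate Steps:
g = -4
E(X, b) = 4*X² (E(X, b) = (2*X)² = 4*X²)
w(j, t) = -4 + 3*j (w(j, t) = 3*j - 4 = -4 + 3*j)
(w(E(-1, 2), 21) + 396)*(-26 + 78) = ((-4 + 3*(4*(-1)²)) + 396)*(-26 + 78) = ((-4 + 3*(4*1)) + 396)*52 = ((-4 + 3*4) + 396)*52 = ((-4 + 12) + 396)*52 = (8 + 396)*52 = 404*52 = 21008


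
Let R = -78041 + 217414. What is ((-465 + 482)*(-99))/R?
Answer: -1683/139373 ≈ -0.012076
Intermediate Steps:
R = 139373
((-465 + 482)*(-99))/R = ((-465 + 482)*(-99))/139373 = (17*(-99))*(1/139373) = -1683*1/139373 = -1683/139373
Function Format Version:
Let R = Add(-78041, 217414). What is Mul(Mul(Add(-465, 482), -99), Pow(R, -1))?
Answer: Rational(-1683, 139373) ≈ -0.012076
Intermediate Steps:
R = 139373
Mul(Mul(Add(-465, 482), -99), Pow(R, -1)) = Mul(Mul(Add(-465, 482), -99), Pow(139373, -1)) = Mul(Mul(17, -99), Rational(1, 139373)) = Mul(-1683, Rational(1, 139373)) = Rational(-1683, 139373)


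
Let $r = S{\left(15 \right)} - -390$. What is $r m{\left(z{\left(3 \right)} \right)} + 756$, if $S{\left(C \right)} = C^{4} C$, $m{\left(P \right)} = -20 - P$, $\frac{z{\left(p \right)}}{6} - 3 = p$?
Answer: $-42546084$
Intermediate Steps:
$z{\left(p \right)} = 18 + 6 p$
$S{\left(C \right)} = C^{5}$
$r = 759765$ ($r = 15^{5} - -390 = 759375 + 390 = 759765$)
$r m{\left(z{\left(3 \right)} \right)} + 756 = 759765 \left(-20 - \left(18 + 6 \cdot 3\right)\right) + 756 = 759765 \left(-20 - \left(18 + 18\right)\right) + 756 = 759765 \left(-20 - 36\right) + 756 = 759765 \left(-56\right) + 756 = -42546840 + 756 = -42546084$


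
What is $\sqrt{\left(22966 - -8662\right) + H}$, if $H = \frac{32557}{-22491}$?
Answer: $\frac{\sqrt{36276952341}}{1071} \approx 177.84$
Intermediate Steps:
$H = - \frac{4651}{3213}$ ($H = 32557 \left(- \frac{1}{22491}\right) = - \frac{4651}{3213} \approx -1.4476$)
$\sqrt{\left(22966 - -8662\right) + H} = \sqrt{\left(22966 - -8662\right) - \frac{4651}{3213}} = \sqrt{\left(22966 + 8662\right) - \frac{4651}{3213}} = \sqrt{31628 - \frac{4651}{3213}} = \sqrt{\frac{101616113}{3213}} = \frac{\sqrt{36276952341}}{1071}$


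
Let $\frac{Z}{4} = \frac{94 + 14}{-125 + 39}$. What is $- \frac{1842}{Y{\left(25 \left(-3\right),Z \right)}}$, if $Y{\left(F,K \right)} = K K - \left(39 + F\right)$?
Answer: $- \frac{567643}{18870} \approx -30.082$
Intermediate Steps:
$Z = - \frac{216}{43}$ ($Z = 4 \frac{94 + 14}{-125 + 39} = 4 \frac{108}{-86} = 4 \cdot 108 \left(- \frac{1}{86}\right) = 4 \left(- \frac{54}{43}\right) = - \frac{216}{43} \approx -5.0233$)
$Y{\left(F,K \right)} = -39 + K^{2} - F$ ($Y{\left(F,K \right)} = K^{2} - \left(39 + F\right) = -39 + K^{2} - F$)
$- \frac{1842}{Y{\left(25 \left(-3\right),Z \right)}} = - \frac{1842}{-39 + \left(- \frac{216}{43}\right)^{2} - 25 \left(-3\right)} = - \frac{1842}{-39 + \frac{46656}{1849} - -75} = - \frac{1842}{-39 + \frac{46656}{1849} + 75} = - \frac{1842}{\frac{113220}{1849}} = \left(-1842\right) \frac{1849}{113220} = - \frac{567643}{18870}$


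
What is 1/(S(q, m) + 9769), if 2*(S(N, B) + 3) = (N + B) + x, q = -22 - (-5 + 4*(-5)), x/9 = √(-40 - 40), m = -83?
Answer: 1621/15766116 - I*√5/5255372 ≈ 0.00010282 - 4.2548e-7*I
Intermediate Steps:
x = 36*I*√5 (x = 9*√(-40 - 40) = 9*√(-80) = 9*(4*I*√5) = 36*I*√5 ≈ 80.498*I)
q = 3 (q = -22 - (-5 - 20) = -22 - 1*(-25) = -22 + 25 = 3)
S(N, B) = -3 + B/2 + N/2 + 18*I*√5 (S(N, B) = -3 + ((N + B) + 36*I*√5)/2 = -3 + ((B + N) + 36*I*√5)/2 = -3 + (B + N + 36*I*√5)/2 = -3 + (B/2 + N/2 + 18*I*√5) = -3 + B/2 + N/2 + 18*I*√5)
1/(S(q, m) + 9769) = 1/((-3 + (½)*(-83) + (½)*3 + 18*I*√5) + 9769) = 1/((-3 - 83/2 + 3/2 + 18*I*√5) + 9769) = 1/((-43 + 18*I*√5) + 9769) = 1/(9726 + 18*I*√5)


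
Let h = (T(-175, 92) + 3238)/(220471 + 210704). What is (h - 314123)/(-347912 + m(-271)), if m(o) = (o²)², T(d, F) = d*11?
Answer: -135441983212/2325427052938575 ≈ -5.8244e-5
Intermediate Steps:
T(d, F) = 11*d
m(o) = o⁴
h = 1313/431175 (h = (11*(-175) + 3238)/(220471 + 210704) = (-1925 + 3238)/431175 = 1313*(1/431175) = 1313/431175 ≈ 0.0030452)
(h - 314123)/(-347912 + m(-271)) = (1313/431175 - 314123)/(-347912 + (-271)⁴) = -135441983212/(431175*(-347912 + 5393580481)) = -135441983212/431175/5393232569 = -135441983212/431175*1/5393232569 = -135441983212/2325427052938575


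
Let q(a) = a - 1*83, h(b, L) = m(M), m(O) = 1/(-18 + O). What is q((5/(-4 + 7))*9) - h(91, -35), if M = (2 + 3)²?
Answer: -477/7 ≈ -68.143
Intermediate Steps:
M = 25 (M = 5² = 25)
h(b, L) = ⅐ (h(b, L) = 1/(-18 + 25) = 1/7 = ⅐)
q(a) = -83 + a (q(a) = a - 83 = -83 + a)
q((5/(-4 + 7))*9) - h(91, -35) = (-83 + (5/(-4 + 7))*9) - 1*⅐ = (-83 + (5/3)*9) - ⅐ = (-83 + 15) - ⅐ = -68 - ⅐ = -477/7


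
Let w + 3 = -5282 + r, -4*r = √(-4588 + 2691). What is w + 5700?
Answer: 415 - I*√1897/4 ≈ 415.0 - 10.889*I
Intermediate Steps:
r = -I*√1897/4 (r = -√(-4588 + 2691)/4 = -I*√1897/4 ≈ -10.889*I)
w = -5285 - I*√1897/4 (w = -3 + (-5282 - I*√1897/4) = -5285 - I*√1897/4 ≈ -5285.0 - 10.889*I)
w + 5700 = (-5285 - I*√1897/4) + 5700 = 415 - I*√1897/4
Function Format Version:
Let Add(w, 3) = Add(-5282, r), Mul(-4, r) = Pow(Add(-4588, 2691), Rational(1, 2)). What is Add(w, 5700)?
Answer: Add(415, Mul(Rational(-1, 4), I, Pow(1897, Rational(1, 2)))) ≈ Add(415.00, Mul(-10.889, I))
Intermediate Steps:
r = Mul(Rational(-1, 4), I, Pow(1897, Rational(1, 2))) (r = Mul(Rational(-1, 4), Pow(Add(-4588, 2691), Rational(1, 2))) = Mul(Rational(-1, 4), Pow(-1897, Rational(1, 2))) = Mul(Rational(-1, 4), Mul(I, Pow(1897, Rational(1, 2)))) = Mul(Rational(-1, 4), I, Pow(1897, Rational(1, 2))) ≈ Mul(-10.889, I))
w = Add(-5285, Mul(Rational(-1, 4), I, Pow(1897, Rational(1, 2)))) (w = Add(-3, Add(-5282, Mul(Rational(-1, 4), I, Pow(1897, Rational(1, 2))))) = Add(-5285, Mul(Rational(-1, 4), I, Pow(1897, Rational(1, 2)))) ≈ Add(-5285.0, Mul(-10.889, I)))
Add(w, 5700) = Add(Add(-5285, Mul(Rational(-1, 4), I, Pow(1897, Rational(1, 2)))), 5700) = Add(415, Mul(Rational(-1, 4), I, Pow(1897, Rational(1, 2))))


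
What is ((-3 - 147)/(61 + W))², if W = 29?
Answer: 25/9 ≈ 2.7778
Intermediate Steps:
((-3 - 147)/(61 + W))² = ((-3 - 147)/(61 + 29))² = (-150/90)² = (-150*1/90)² = (-5/3)² = 25/9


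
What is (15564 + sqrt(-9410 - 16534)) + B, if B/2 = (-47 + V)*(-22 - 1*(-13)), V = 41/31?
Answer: 507972/31 + 2*I*sqrt(6486) ≈ 16386.0 + 161.07*I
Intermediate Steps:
V = 41/31 (V = 41*(1/31) = 41/31 ≈ 1.3226)
B = 25488/31 (B = 2*((-47 + 41/31)*(-22 - 1*(-13))) = 2*(-1416*(-22 + 13)/31) = 2*(-1416/31*(-9)) = 2*(12744/31) = 25488/31 ≈ 822.19)
(15564 + sqrt(-9410 - 16534)) + B = (15564 + sqrt(-9410 - 16534)) + 25488/31 = (15564 + sqrt(-25944)) + 25488/31 = (15564 + 2*I*sqrt(6486)) + 25488/31 = 507972/31 + 2*I*sqrt(6486)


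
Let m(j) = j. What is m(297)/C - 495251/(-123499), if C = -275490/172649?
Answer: -688465668973/3780304390 ≈ -182.12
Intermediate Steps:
C = -275490/172649 (C = -275490*1/172649 = -275490/172649 ≈ -1.5957)
m(297)/C - 495251/(-123499) = 297/(-275490/172649) - 495251/(-123499) = 297*(-172649/275490) - 495251*(-1/123499) = -5697417/30610 + 495251/123499 = -688465668973/3780304390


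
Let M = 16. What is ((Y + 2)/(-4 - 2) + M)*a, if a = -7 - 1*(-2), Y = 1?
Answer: -155/2 ≈ -77.500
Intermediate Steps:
a = -5 (a = -7 + 2 = -5)
((Y + 2)/(-4 - 2) + M)*a = ((1 + 2)/(-4 - 2) + 16)*(-5) = (3/(-6) + 16)*(-5) = (3*(-1/6) + 16)*(-5) = (-1/2 + 16)*(-5) = (31/2)*(-5) = -155/2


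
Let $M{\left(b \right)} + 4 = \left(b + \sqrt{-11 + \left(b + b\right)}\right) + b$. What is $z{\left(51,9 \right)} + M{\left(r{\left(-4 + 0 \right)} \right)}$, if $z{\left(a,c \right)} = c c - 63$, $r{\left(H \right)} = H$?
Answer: $6 + i \sqrt{19} \approx 6.0 + 4.3589 i$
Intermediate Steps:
$M{\left(b \right)} = -4 + \sqrt{-11 + 2 b} + 2 b$ ($M{\left(b \right)} = -4 + \left(\left(b + \sqrt{-11 + \left(b + b\right)}\right) + b\right) = -4 + \left(\left(b + \sqrt{-11 + 2 b}\right) + b\right) = -4 + \left(\sqrt{-11 + 2 b} + 2 b\right) = -4 + \sqrt{-11 + 2 b} + 2 b$)
$z{\left(a,c \right)} = -63 + c^{2}$ ($z{\left(a,c \right)} = c^{2} - 63 = -63 + c^{2}$)
$z{\left(51,9 \right)} + M{\left(r{\left(-4 + 0 \right)} \right)} = \left(-63 + 9^{2}\right) + \left(-4 + \sqrt{-11 + 2 \left(-4 + 0\right)} + 2 \left(-4 + 0\right)\right) = \left(-63 + 81\right) + \left(-4 + \sqrt{-11 + 2 \left(-4\right)} + 2 \left(-4\right)\right) = 18 - \left(12 - \sqrt{-11 - 8}\right) = 18 - \left(12 - i \sqrt{19}\right) = 6 + i \sqrt{19}$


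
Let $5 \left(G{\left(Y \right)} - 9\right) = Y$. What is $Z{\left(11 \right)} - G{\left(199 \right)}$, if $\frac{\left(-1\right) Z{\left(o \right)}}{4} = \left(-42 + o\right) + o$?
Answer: $\frac{156}{5} \approx 31.2$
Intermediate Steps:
$G{\left(Y \right)} = 9 + \frac{Y}{5}$
$Z{\left(o \right)} = 168 - 8 o$ ($Z{\left(o \right)} = - 4 \left(\left(-42 + o\right) + o\right) = - 4 \left(-42 + 2 o\right) = 168 - 8 o$)
$Z{\left(11 \right)} - G{\left(199 \right)} = \left(168 - 88\right) - \left(9 + \frac{1}{5} \cdot 199\right) = \left(168 - 88\right) - \left(9 + \frac{199}{5}\right) = 80 - \frac{244}{5} = \frac{156}{5}$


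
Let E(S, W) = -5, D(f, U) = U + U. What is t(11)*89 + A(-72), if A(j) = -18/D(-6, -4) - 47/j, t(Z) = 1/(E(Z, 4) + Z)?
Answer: 1277/72 ≈ 17.736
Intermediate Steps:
D(f, U) = 2*U
t(Z) = 1/(-5 + Z)
A(j) = 9/4 - 47/j (A(j) = -18/(2*(-4)) - 47/j = -18/(-8) - 47/j = -18*(-⅛) - 47/j = 9/4 - 47/j)
t(11)*89 + A(-72) = 89/(-5 + 11) + (9/4 - 47/(-72)) = 89/6 + (9/4 - 47*(-1/72)) = (⅙)*89 + (9/4 + 47/72) = 89/6 + 209/72 = 1277/72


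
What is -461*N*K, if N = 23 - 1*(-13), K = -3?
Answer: 49788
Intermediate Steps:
N = 36 (N = 23 + 13 = 36)
-461*N*K = -16596*(-3) = -461*(-108) = 49788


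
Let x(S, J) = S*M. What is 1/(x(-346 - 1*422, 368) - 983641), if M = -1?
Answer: -1/982873 ≈ -1.0174e-6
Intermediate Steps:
x(S, J) = -S (x(S, J) = S*(-1) = -S)
1/(x(-346 - 1*422, 368) - 983641) = 1/(-(-346 - 1*422) - 983641) = 1/(-(-346 - 422) - 983641) = 1/(-1*(-768) - 983641) = 1/(768 - 983641) = 1/(-982873) = -1/982873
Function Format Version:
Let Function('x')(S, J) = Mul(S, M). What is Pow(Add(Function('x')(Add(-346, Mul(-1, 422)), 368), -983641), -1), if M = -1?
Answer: Rational(-1, 982873) ≈ -1.0174e-6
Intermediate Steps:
Function('x')(S, J) = Mul(-1, S) (Function('x')(S, J) = Mul(S, -1) = Mul(-1, S))
Pow(Add(Function('x')(Add(-346, Mul(-1, 422)), 368), -983641), -1) = Pow(Add(Mul(-1, Add(-346, Mul(-1, 422))), -983641), -1) = Pow(Add(Mul(-1, Add(-346, -422)), -983641), -1) = Pow(Add(Mul(-1, -768), -983641), -1) = Pow(Add(768, -983641), -1) = Pow(-982873, -1) = Rational(-1, 982873)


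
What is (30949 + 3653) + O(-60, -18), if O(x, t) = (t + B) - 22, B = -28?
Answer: 34534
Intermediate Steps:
O(x, t) = -50 + t (O(x, t) = (t - 28) - 22 = (-28 + t) - 22 = -50 + t)
(30949 + 3653) + O(-60, -18) = (30949 + 3653) + (-50 - 18) = 34602 - 68 = 34534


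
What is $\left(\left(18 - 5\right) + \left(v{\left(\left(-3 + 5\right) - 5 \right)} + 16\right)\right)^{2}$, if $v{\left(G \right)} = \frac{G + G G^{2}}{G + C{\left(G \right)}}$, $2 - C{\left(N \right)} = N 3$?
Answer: $\frac{10201}{16} \approx 637.56$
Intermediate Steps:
$C{\left(N \right)} = 2 - 3 N$ ($C{\left(N \right)} = 2 - N 3 = 2 - 3 N$)
$v{\left(G \right)} = \frac{G + G^{3}}{2 - 2 G}$ ($v{\left(G \right)} = \frac{G + G G^{2}}{G - \left(-2 + 3 G\right)} = \frac{G + G^{3}}{2 - 2 G}$)
$\left(\left(18 - 5\right) + \left(v{\left(\left(-3 + 5\right) - 5 \right)} + 16\right)\right)^{2} = \left(\left(18 - 5\right) + \left(\frac{- (\left(-3 + 5\right) - 5) - \left(\left(-3 + 5\right) - 5\right)^{3}}{-2 + 2 \left(\left(-3 + 5\right) - 5\right)} + 16\right)\right)^{2} = \left(13 + \left(\frac{- (2 - 5) - \left(2 - 5\right)^{3}}{-2 + 2 \left(2 - 5\right)} + 16\right)\right)^{2} = \left(13 + \left(\frac{\left(-1\right) \left(-3\right) - \left(-3\right)^{3}}{-2 + 2 \left(-3\right)} + 16\right)\right)^{2} = \left(13 + \left(\frac{3 - -27}{-2 - 6} + 16\right)\right)^{2} = \left(13 + \left(\frac{3 + 27}{-8} + 16\right)\right)^{2} = \left(13 + \left(\left(- \frac{1}{8}\right) 30 + 16\right)\right)^{2} = \left(13 + \left(- \frac{15}{4} + 16\right)\right)^{2} = \left(13 + \frac{49}{4}\right)^{2} = \left(\frac{101}{4}\right)^{2} = \frac{10201}{16}$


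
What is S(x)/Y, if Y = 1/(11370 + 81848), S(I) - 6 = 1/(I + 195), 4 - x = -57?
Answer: 71638033/128 ≈ 5.5967e+5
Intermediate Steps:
x = 61 (x = 4 - 1*(-57) = 4 + 57 = 61)
S(I) = 6 + 1/(195 + I) (S(I) = 6 + 1/(I + 195) = 6 + 1/(195 + I))
Y = 1/93218 ≈ 1.0728e-5
S(x)/Y = ((1171 + 6*61)/(195 + 61))/(1/93218) = ((1171 + 366)/256)*93218 = ((1/256)*1537)*93218 = (1537/256)*93218 = 71638033/128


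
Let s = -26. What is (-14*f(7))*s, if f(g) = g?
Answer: 2548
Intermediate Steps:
(-14*f(7))*s = -14*7*(-26) = -98*(-26) = 2548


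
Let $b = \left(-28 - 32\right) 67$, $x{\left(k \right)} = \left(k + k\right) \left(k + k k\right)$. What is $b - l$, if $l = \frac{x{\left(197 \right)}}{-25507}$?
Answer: $- \frac{87169776}{25507} \approx -3417.5$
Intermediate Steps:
$x{\left(k \right)} = 2 k \left(k + k^{2}\right)$
$l = - \frac{15368364}{25507}$ ($l = \frac{2 \cdot 197^{2} \left(1 + 197\right)}{-25507} = 2 \cdot 38809 \cdot 198 \left(- \frac{1}{25507}\right) = 15368364 \left(- \frac{1}{25507}\right) = - \frac{15368364}{25507} \approx -602.52$)
$b = -4020$ ($b = \left(-60\right) 67 = -4020$)
$b - l = -4020 - - \frac{15368364}{25507} = -4020 + \frac{15368364}{25507} = - \frac{87169776}{25507}$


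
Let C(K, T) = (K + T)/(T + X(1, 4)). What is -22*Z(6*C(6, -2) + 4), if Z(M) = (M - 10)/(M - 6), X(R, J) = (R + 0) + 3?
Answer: -66/5 ≈ -13.200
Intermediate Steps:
X(R, J) = 3 + R (X(R, J) = R + 3 = 3 + R)
C(K, T) = (K + T)/(4 + T) (C(K, T) = (K + T)/(T + (3 + 1)) = (K + T)/(T + 4) = (K + T)/(4 + T))
Z(M) = (-10 + M)/(-6 + M)
-22*Z(6*C(6, -2) + 4) = -22*(-10 + (6*((6 - 2)/(4 - 2)) + 4))/(-6 + (6*((6 - 2)/(4 - 2)) + 4)) = -22*(-10 + (6*(4/2) + 4))/(-6 + (6*(4/2) + 4)) = -22*(-10 + (6*((1/2)*4) + 4))/(-6 + (6*((1/2)*4) + 4)) = -22*(-10 + (6*2 + 4))/(-6 + (6*2 + 4)) = -22*(-10 + (12 + 4))/(-6 + (12 + 4)) = -22*(-10 + 16)/(-6 + 16) = -22*6/10 = -11*6/5 = -22*3/5 = -66/5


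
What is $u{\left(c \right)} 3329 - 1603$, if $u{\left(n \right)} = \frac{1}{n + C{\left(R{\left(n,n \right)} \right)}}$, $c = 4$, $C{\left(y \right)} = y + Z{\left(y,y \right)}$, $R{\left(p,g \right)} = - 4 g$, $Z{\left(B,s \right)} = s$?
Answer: $- \frac{48213}{28} \approx -1721.9$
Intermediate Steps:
$C{\left(y \right)} = 2 y$ ($C{\left(y \right)} = y + y = 2 y$)
$u{\left(n \right)} = - \frac{1}{7 n}$ ($u{\left(n \right)} = \frac{1}{n + 2 \left(- 4 n\right)} = \frac{1}{n - 8 n} = \frac{1}{\left(-7\right) n} = - \frac{1}{7 n}$)
$u{\left(c \right)} 3329 - 1603 = - \frac{1}{7 \cdot 4} \cdot 3329 - 1603 = \left(- \frac{1}{7}\right) \frac{1}{4} \cdot 3329 - 1603 = \left(- \frac{1}{28}\right) 3329 - 1603 = - \frac{3329}{28} - 1603 = - \frac{48213}{28}$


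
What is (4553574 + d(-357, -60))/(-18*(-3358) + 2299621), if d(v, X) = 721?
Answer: 910859/472013 ≈ 1.9297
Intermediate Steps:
(4553574 + d(-357, -60))/(-18*(-3358) + 2299621) = (4553574 + 721)/(-18*(-3358) + 2299621) = 4554295/(60444 + 2299621) = 4554295/2360065 = 4554295*(1/2360065) = 910859/472013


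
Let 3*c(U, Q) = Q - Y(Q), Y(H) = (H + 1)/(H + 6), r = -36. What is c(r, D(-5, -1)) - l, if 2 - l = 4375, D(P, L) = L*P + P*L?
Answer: 210053/48 ≈ 4376.1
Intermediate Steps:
D(P, L) = 2*L*P (D(P, L) = L*P + L*P = 2*L*P)
l = -4373 (l = 2 - 1*4375 = 2 - 4375 = -4373)
Y(H) = (1 + H)/(6 + H)
c(U, Q) = Q/3 - (1 + Q)/(3*(6 + Q)) (c(U, Q) = (Q - (1 + Q)/(6 + Q))/3 = Q/3 - (1 + Q)/(3*(6 + Q)))
c(r, D(-5, -1)) - l = (-1 - 2*(-1)*(-5) + (2*(-1)*(-5))*(6 + 2*(-1)*(-5)))/(3*(6 + 2*(-1)*(-5))) - 1*(-4373) = (-1 - 1*10 + 10*(6 + 10))/(3*(6 + 10)) + 4373 = (1/3)*(-1 - 10 + 10*16)/16 + 4373 = (1/3)*(1/16)*(-1 - 10 + 160) + 4373 = (1/3)*(1/16)*149 + 4373 = 149/48 + 4373 = 210053/48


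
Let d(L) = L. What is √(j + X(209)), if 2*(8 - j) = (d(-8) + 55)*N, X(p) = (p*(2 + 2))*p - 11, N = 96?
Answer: √172465 ≈ 415.29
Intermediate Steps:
X(p) = -11 + 4*p² (X(p) = (p*4)*p - 11 = (4*p)*p - 11 = 4*p² - 11 = -11 + 4*p²)
j = -2248 (j = 8 - (-8 + 55)*96/2 = 8 - 47*96/2 = 8 - ½*4512 = 8 - 2256 = -2248)
√(j + X(209)) = √(-2248 + (-11 + 4*209²)) = √(-2248 + (-11 + 4*43681)) = √(-2248 + (-11 + 174724)) = √(-2248 + 174713) = √172465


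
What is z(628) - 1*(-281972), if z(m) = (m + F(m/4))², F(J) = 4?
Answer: 681396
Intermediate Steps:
z(m) = (4 + m)² (z(m) = (m + 4)² = (4 + m)²)
z(628) - 1*(-281972) = (4 + 628)² - 1*(-281972) = 632² + 281972 = 399424 + 281972 = 681396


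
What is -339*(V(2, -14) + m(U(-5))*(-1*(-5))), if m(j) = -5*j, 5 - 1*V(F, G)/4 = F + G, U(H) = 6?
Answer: 27798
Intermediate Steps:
V(F, G) = 20 - 4*F - 4*G (V(F, G) = 20 - 4*(F + G) = 20 + (-4*F - 4*G) = 20 - 4*F - 4*G)
-339*(V(2, -14) + m(U(-5))*(-1*(-5))) = -339*((20 - 4*2 - 4*(-14)) + (-5*6)*(-1*(-5))) = -339*((20 - 8 + 56) - 30*5) = -339*(68 - 150) = -339*(-82) = 27798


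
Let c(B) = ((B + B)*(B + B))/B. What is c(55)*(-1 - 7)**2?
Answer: 14080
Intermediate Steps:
c(B) = 4*B (c(B) = ((2*B)*(2*B))/B = (4*B**2)/B = 4*B)
c(55)*(-1 - 7)**2 = (4*55)*(-1 - 7)**2 = 220*(-8)**2 = 220*64 = 14080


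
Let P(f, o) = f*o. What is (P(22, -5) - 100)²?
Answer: 44100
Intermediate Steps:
(P(22, -5) - 100)² = (22*(-5) - 100)² = (-110 - 100)² = (-210)² = 44100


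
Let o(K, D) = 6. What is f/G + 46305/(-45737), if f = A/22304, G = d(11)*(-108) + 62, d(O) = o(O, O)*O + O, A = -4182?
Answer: -6115086309/6040211168 ≈ -1.0124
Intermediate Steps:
d(O) = 7*O (d(O) = 6*O + O = 7*O)
G = -8254 (G = (7*11)*(-108) + 62 = 77*(-108) + 62 = -8316 + 62 = -8254)
f = -3/16 (f = -4182/22304 = -4182*1/22304 = -3/16 ≈ -0.18750)
f/G + 46305/(-45737) = -3/16/(-8254) + 46305/(-45737) = -3/16*(-1/8254) + 46305*(-1/45737) = 3/132064 - 46305/45737 = -6115086309/6040211168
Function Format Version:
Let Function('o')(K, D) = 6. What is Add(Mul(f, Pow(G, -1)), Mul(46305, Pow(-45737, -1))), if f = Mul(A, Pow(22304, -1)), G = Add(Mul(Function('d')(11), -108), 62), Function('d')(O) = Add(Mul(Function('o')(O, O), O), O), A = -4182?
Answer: Rational(-6115086309, 6040211168) ≈ -1.0124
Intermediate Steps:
Function('d')(O) = Mul(7, O) (Function('d')(O) = Add(Mul(6, O), O) = Mul(7, O))
G = -8254 (G = Add(Mul(Mul(7, 11), -108), 62) = Add(Mul(77, -108), 62) = Add(-8316, 62) = -8254)
f = Rational(-3, 16) (f = Mul(-4182, Pow(22304, -1)) = Mul(-4182, Rational(1, 22304)) = Rational(-3, 16) ≈ -0.18750)
Add(Mul(f, Pow(G, -1)), Mul(46305, Pow(-45737, -1))) = Add(Mul(Rational(-3, 16), Pow(-8254, -1)), Mul(46305, Pow(-45737, -1))) = Add(Mul(Rational(-3, 16), Rational(-1, 8254)), Mul(46305, Rational(-1, 45737))) = Add(Rational(3, 132064), Rational(-46305, 45737)) = Rational(-6115086309, 6040211168)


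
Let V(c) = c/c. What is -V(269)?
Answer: -1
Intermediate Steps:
V(c) = 1
-V(269) = -1*1 = -1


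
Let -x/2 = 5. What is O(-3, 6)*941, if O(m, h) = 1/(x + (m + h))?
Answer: -941/7 ≈ -134.43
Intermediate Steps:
x = -10 (x = -2*5 = -10)
O(m, h) = 1/(-10 + h + m) (O(m, h) = 1/(-10 + (m + h)) = 1/(-10 + (h + m)) = 1/(-10 + h + m))
O(-3, 6)*941 = 941/(-10 + 6 - 3) = 941/(-7) = -1/7*941 = -941/7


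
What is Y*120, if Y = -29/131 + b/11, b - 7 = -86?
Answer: -1280160/1441 ≈ -888.38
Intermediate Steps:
b = -79 (b = 7 - 86 = -79)
Y = -10668/1441 (Y = -29/131 - 79/11 = -10668/1441 ≈ -7.4032)
Y*120 = -10668/1441*120 = -1280160/1441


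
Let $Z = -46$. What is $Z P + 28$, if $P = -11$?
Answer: $534$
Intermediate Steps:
$Z P + 28 = \left(-46\right) \left(-11\right) + 28 = 506 + 28 = 534$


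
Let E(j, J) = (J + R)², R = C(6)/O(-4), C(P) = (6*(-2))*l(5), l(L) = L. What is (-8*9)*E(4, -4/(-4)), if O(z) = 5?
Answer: -8712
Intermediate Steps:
C(P) = -60 (C(P) = (6*(-2))*5 = -12*5 = -60)
R = -12 (R = -60/5 = -60*⅕ = -12)
E(j, J) = (-12 + J)² (E(j, J) = (J - 12)² = (-12 + J)²)
(-8*9)*E(4, -4/(-4)) = (-8*9)*(-12 - 4/(-4))² = -72*(-12 - 4*(-¼))² = -72*(-12 + 1)² = -72*(-11)² = -72*121 = -8712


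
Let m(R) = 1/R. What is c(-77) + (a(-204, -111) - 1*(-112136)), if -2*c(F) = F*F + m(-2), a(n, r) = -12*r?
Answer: 442015/4 ≈ 1.1050e+5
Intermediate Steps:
m(R) = 1/R
c(F) = 1/4 - F**2/2 (c(F) = -(F*F + 1/(-2))/2 = -(F**2 - 1/2)/2 = -(-1/2 + F**2)/2 = 1/4 - F**2/2)
c(-77) + (a(-204, -111) - 1*(-112136)) = (1/4 - 1/2*(-77)**2) + (-12*(-111) - 1*(-112136)) = (1/4 - 1/2*5929) + (1332 + 112136) = (1/4 - 5929/2) + 113468 = -11857/4 + 113468 = 442015/4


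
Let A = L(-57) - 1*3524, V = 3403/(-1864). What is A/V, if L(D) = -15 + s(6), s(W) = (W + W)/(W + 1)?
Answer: 46154504/23821 ≈ 1937.6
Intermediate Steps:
V = -3403/1864 (V = 3403*(-1/1864) = -3403/1864 ≈ -1.8256)
s(W) = 2*W/(1 + W) (s(W) = (2*W)/(1 + W) = 2*W/(1 + W))
L(D) = -93/7 (L(D) = -15 + 2*6/(1 + 6) = -15 + 2*6/7 = -15 + 2*6*(⅐) = -15 + 12/7 = -93/7)
A = -24761/7 (A = -93/7 - 1*3524 = -93/7 - 3524 = -24761/7 ≈ -3537.3)
A/V = -24761/(7*(-3403/1864)) = -24761/7*(-1864/3403) = 46154504/23821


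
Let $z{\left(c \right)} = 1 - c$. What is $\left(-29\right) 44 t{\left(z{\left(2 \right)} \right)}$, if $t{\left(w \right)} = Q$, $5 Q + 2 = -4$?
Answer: $\frac{7656}{5} \approx 1531.2$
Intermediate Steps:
$Q = - \frac{6}{5}$ ($Q = - \frac{2}{5} + \frac{1}{5} \left(-4\right) = - \frac{2}{5} - \frac{4}{5} = - \frac{6}{5} \approx -1.2$)
$t{\left(w \right)} = - \frac{6}{5}$
$\left(-29\right) 44 t{\left(z{\left(2 \right)} \right)} = \left(-29\right) 44 \left(- \frac{6}{5}\right) = \left(-1276\right) \left(- \frac{6}{5}\right) = \frac{7656}{5}$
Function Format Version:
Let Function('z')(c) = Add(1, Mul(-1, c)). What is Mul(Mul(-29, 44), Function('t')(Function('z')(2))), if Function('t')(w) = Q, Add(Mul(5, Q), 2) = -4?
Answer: Rational(7656, 5) ≈ 1531.2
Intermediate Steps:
Q = Rational(-6, 5) (Q = Add(Rational(-2, 5), Mul(Rational(1, 5), -4)) = Add(Rational(-2, 5), Rational(-4, 5)) = Rational(-6, 5) ≈ -1.2000)
Function('t')(w) = Rational(-6, 5)
Mul(Mul(-29, 44), Function('t')(Function('z')(2))) = Mul(Mul(-29, 44), Rational(-6, 5)) = Mul(-1276, Rational(-6, 5)) = Rational(7656, 5)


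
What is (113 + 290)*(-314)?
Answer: -126542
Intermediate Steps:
(113 + 290)*(-314) = 403*(-314) = -126542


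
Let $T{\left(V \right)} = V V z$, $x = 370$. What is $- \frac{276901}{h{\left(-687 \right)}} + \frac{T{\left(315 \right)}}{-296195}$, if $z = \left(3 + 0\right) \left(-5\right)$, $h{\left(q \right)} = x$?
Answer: $- \frac{16293198589}{21918430} \approx -743.36$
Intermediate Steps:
$h{\left(q \right)} = 370$
$z = -15$ ($z = 3 \left(-5\right) = -15$)
$T{\left(V \right)} = - 15 V^{2}$ ($T{\left(V \right)} = V V \left(-15\right) = V^{2} \left(-15\right) = - 15 V^{2}$)
$- \frac{276901}{h{\left(-687 \right)}} + \frac{T{\left(315 \right)}}{-296195} = - \frac{276901}{370} + \frac{\left(-15\right) 315^{2}}{-296195} = \left(-276901\right) \frac{1}{370} + \left(-15\right) 99225 \left(- \frac{1}{296195}\right) = - \frac{276901}{370} - - \frac{297675}{59239} = - \frac{276901}{370} + \frac{297675}{59239} = - \frac{16293198589}{21918430}$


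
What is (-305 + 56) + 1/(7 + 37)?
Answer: -10955/44 ≈ -248.98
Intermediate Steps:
(-305 + 56) + 1/(7 + 37) = -249 + 1/44 = -10955/44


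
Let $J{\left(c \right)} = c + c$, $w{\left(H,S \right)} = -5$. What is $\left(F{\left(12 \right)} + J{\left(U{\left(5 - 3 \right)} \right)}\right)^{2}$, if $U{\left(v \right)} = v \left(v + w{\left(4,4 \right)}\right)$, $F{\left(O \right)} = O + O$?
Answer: $144$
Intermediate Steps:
$F{\left(O \right)} = 2 O$
$U{\left(v \right)} = v \left(-5 + v\right)$ ($U{\left(v \right)} = v \left(v - 5\right) = v \left(-5 + v\right)$)
$J{\left(c \right)} = 2 c$
$\left(F{\left(12 \right)} + J{\left(U{\left(5 - 3 \right)} \right)}\right)^{2} = \left(2 \cdot 12 + 2 \left(5 - 3\right) \left(-5 + \left(5 - 3\right)\right)\right)^{2} = \left(24 + 2 \left(5 - 3\right) \left(-5 + \left(5 - 3\right)\right)\right)^{2} = \left(24 + 2 \cdot 2 \left(-5 + 2\right)\right)^{2} = \left(24 + 2 \cdot 2 \left(-3\right)\right)^{2} = \left(24 + 2 \left(-6\right)\right)^{2} = \left(24 - 12\right)^{2} = 12^{2} = 144$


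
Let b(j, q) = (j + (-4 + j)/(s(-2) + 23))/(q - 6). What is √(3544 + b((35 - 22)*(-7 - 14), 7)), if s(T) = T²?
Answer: 2*√66030/9 ≈ 57.103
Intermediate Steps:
b(j, q) = (-4/27 + 28*j/27)/(-6 + q) (b(j, q) = (j + (-4 + j)/((-2)² + 23))/(q - 6) = (j + (-4 + j)/(4 + 23))/(-6 + q) = (j + (-4 + j)/27)/(-6 + q) = (j + (-4 + j)*(1/27))/(-6 + q) = (j + (-4/27 + j/27))/(-6 + q) = (-4/27 + 28*j/27)/(-6 + q))
√(3544 + b((35 - 22)*(-7 - 14), 7)) = √(3544 + 4*(-1 + 7*((35 - 22)*(-7 - 14)))/(27*(-6 + 7))) = √(3544 + (4/27)*(-1 + 7*(13*(-21)))/1) = √(3544 + (4/27)*1*(-1 + 7*(-273))) = √(3544 + (4/27)*1*(-1 - 1911)) = √(3544 + (4/27)*1*(-1912)) = √(3544 - 7648/27) = √(88040/27) = 2*√66030/9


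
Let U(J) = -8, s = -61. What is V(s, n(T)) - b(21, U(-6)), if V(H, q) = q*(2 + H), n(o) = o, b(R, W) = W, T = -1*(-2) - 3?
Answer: 67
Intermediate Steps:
T = -1 (T = 2 - 3 = -1)
V(s, n(T)) - b(21, U(-6)) = -(2 - 61) - 1*(-8) = -1*(-59) + 8 = 59 + 8 = 67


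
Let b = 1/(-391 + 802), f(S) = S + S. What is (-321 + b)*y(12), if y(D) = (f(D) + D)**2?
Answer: -56993760/137 ≈ -4.1601e+5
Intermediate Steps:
f(S) = 2*S
y(D) = 9*D**2 (y(D) = (2*D + D)**2 = (3*D)**2 = 9*D**2)
b = 1/411 ≈ 0.0024331
(-321 + b)*y(12) = (-321 + 1/411)*(9*12**2) = -395790*144/137 = -131930/411*1296 = -56993760/137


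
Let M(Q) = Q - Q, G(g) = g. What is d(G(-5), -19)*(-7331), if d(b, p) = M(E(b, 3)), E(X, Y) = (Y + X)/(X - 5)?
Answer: 0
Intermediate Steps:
E(X, Y) = (X + Y)/(-5 + X)
M(Q) = 0
d(b, p) = 0
d(G(-5), -19)*(-7331) = 0*(-7331) = 0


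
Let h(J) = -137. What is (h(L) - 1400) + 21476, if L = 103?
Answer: 19939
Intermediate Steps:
(h(L) - 1400) + 21476 = (-137 - 1400) + 21476 = -1537 + 21476 = 19939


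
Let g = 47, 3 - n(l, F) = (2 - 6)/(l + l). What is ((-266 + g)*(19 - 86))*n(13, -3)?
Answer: 601593/13 ≈ 46276.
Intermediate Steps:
n(l, F) = 3 + 2/l (n(l, F) = 3 - (2 - 6)/(l + l) = 3 - (-4)/(2*l) = 3 - (-4)*1/(2*l) = 3 - (-2)/l = 3 + 2/l)
((-266 + g)*(19 - 86))*n(13, -3) = ((-266 + 47)*(19 - 86))*(3 + 2/13) = (-219*(-67))*(3 + 2*(1/13)) = 14673*(3 + 2/13) = 14673*(41/13) = 601593/13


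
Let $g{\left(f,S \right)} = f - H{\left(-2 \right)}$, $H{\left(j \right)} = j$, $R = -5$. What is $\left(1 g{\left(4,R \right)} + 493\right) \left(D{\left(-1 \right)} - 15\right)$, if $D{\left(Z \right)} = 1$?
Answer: $-6986$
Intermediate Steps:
$g{\left(f,S \right)} = 2 + f$ ($g{\left(f,S \right)} = f - -2 = f + 2 = 2 + f$)
$\left(1 g{\left(4,R \right)} + 493\right) \left(D{\left(-1 \right)} - 15\right) = \left(1 \left(2 + 4\right) + 493\right) \left(1 - 15\right) = \left(1 \cdot 6 + 493\right) \left(1 - 15\right) = \left(6 + 493\right) \left(-14\right) = 499 \left(-14\right) = -6986$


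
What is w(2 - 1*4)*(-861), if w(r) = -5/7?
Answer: 615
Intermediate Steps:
w(r) = -5/7 (w(r) = -5*⅐ = -5/7)
w(2 - 1*4)*(-861) = -5/7*(-861) = 615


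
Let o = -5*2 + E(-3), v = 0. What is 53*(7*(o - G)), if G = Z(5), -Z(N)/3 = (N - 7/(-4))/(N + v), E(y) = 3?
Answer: -21889/20 ≈ -1094.4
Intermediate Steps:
Z(N) = -3*(7/4 + N)/N (Z(N) = -3*(N - 7/(-4))/(N + 0) = -3*(N - 7*(-1/4))/N = -3*(N + 7/4)/N = -3*(7/4 + N)/N)
G = -81/20 (G = -3 - 21/4/5 = -3 - 21/4*1/5 = -3 - 21/20 = -81/20 ≈ -4.0500)
o = -7 (o = -5*2 + 3 = -10 + 3 = -7)
53*(7*(o - G)) = 53*(7*(-7 - 1*(-81/20))) = 53*(7*(-7 + 81/20)) = 53*(7*(-59/20)) = 53*(-413/20) = -21889/20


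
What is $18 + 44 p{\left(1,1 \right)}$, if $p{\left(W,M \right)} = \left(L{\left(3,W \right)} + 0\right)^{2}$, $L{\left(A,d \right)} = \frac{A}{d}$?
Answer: $414$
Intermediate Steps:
$p{\left(W,M \right)} = \frac{9}{W^{2}}$ ($p{\left(W,M \right)} = \left(\frac{3}{W} + 0\right)^{2} = \left(\frac{3}{W}\right)^{2} = \frac{9}{W^{2}}$)
$18 + 44 p{\left(1,1 \right)} = 18 + 44 \cdot 9 \cdot 1^{-2} = 18 + 44 \cdot 9 \cdot 1 = 18 + 44 \cdot 9 = 18 + 396 = 414$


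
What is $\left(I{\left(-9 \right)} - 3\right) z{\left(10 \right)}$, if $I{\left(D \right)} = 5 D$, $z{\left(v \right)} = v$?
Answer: $-480$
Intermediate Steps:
$\left(I{\left(-9 \right)} - 3\right) z{\left(10 \right)} = \left(5 \left(-9\right) - 3\right) 10 = \left(-45 - 3\right) 10 = \left(-48\right) 10 = -480$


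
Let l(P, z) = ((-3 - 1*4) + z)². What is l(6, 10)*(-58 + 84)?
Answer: 234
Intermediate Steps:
l(P, z) = (-7 + z)² (l(P, z) = ((-3 - 4) + z)² = (-7 + z)²)
l(6, 10)*(-58 + 84) = (-7 + 10)²*(-58 + 84) = 3²*26 = 9*26 = 234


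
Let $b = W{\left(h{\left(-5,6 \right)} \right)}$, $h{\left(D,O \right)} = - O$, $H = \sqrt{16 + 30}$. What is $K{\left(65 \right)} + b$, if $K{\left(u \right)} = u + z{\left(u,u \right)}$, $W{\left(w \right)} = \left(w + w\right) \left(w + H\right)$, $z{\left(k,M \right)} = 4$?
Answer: $141 - 12 \sqrt{46} \approx 59.612$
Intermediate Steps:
$H = \sqrt{46} \approx 6.7823$
$W{\left(w \right)} = 2 w \left(w + \sqrt{46}\right)$ ($W{\left(w \right)} = \left(w + w\right) \left(w + \sqrt{46}\right) = 2 w \left(w + \sqrt{46}\right)$)
$b = 72 - 12 \sqrt{46}$ ($b = 2 \left(\left(-1\right) 6\right) \left(\left(-1\right) 6 + \sqrt{46}\right) = 2 \left(-6\right) \left(-6 + \sqrt{46}\right) = 72 - 12 \sqrt{46} \approx -9.388$)
$K{\left(u \right)} = 4 + u$ ($K{\left(u \right)} = u + 4 = 4 + u$)
$K{\left(65 \right)} + b = \left(4 + 65\right) + \left(72 - 12 \sqrt{46}\right) = 69 + \left(72 - 12 \sqrt{46}\right) = 141 - 12 \sqrt{46}$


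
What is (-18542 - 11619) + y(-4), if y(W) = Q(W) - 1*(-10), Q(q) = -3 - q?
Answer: -30150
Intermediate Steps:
y(W) = 7 - W (y(W) = (-3 - W) - 1*(-10) = (-3 - W) + 10 = 7 - W)
(-18542 - 11619) + y(-4) = (-18542 - 11619) + (7 - 1*(-4)) = -30161 + (7 + 4) = -30161 + 11 = -30150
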